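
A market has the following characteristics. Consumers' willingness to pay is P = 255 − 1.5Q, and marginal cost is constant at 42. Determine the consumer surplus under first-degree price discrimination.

CS = 0

A perfectly discriminating monopolist sells every unit with P(Q) ≥ MC(Q), so output equals the competitive quantity Q = 142. Each buyer pays their reservation price, so CS = 0 and the firm captures all surplus.
CS = 0.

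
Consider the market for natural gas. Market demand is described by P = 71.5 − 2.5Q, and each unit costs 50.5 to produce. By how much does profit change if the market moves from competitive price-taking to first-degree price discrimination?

Competitive firms price at marginal cost: P = 50.5, giving Q = 8.4.
Profit = (50.5 − 50.5)·8.4 = 0.
With perfect price discrimination, output is the efficient level Q = 8.4 (where demand meets MC), but every buyer pays their willingness to pay: CS = 0 and PS = total surplus.
PS equals the full surplus area, 88.2. Profit = 88.2 = 88.2.
Change in profit: 88.2 − 0 = 88.2.

Profit rises by 88.2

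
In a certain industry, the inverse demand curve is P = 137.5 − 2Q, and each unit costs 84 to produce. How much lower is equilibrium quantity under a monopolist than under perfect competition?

Q falls by 13.375

Under competition P = MC = 84, so Q = (137.5 − 84)/2 = 26.75.
A monopolist chooses Q where MR = MC. MR = 137.5 − 4Q; setting this equal to 84 gives Q = 13.375 and P = 110.75.
Change in equilibrium quantity: 13.375 − 26.75 = −13.375.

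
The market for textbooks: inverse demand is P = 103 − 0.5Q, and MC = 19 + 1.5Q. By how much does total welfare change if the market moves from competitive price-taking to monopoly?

Competitive equilibrium sets price equal to marginal cost: 103 − 0.5Q = 19 + 1.5Q, so Q = 42 and P = 82.
CS = ½·(103 − 82)·42 = 441; PS = (82·42 − 19·42 − ½·1.5·42²) = 1323; TS = 1764.
The monopolist equates marginal revenue to marginal cost: 103 − Q = 19 + 1.5Q, so Q = 33.6. From demand, P = 86.2.
CS = ½·(103 − 86.2)·33.6 = 282.24; PS = (86.2·33.6 − 19·33.6 − ½·1.5·33.6²) = 1411.2; TS = 1693.44.
Change in total welfare: 1693.44 − 1764 = −70.56.

Total welfare falls by 70.56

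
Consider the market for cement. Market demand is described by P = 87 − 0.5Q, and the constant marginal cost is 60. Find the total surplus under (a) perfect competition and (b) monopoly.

Perfect competition: P = MC = 60, so 87 − 0.5Q = 60 and Q = 54.
CS = ½·(87 − 60)·54 = 729; PS = (60 − 60)·54 = 0; TS = 729.
Monopoly sets MR = MC: 87 − Q = 60 ⇒ Q = 27, P = 87 − 0.5·27 = 73.5.
CS = ½·(87 − 73.5)·27 = 182.25; PS = (73.5 − 60)·27 = 364.5; TS = 546.75.

Competition: TS = 729; Monopoly: TS = 546.75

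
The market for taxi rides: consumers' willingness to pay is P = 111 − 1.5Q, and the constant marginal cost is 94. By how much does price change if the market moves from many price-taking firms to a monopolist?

Price rises by 8.5

Competitive firms price at marginal cost: P = 94, giving Q = 34/3.
The monopolist equates marginal revenue to marginal cost: 111 − 3Q = 94, so Q = 17/3. From demand, P = 102.5.
Change in price: 102.5 − 94 = 8.5.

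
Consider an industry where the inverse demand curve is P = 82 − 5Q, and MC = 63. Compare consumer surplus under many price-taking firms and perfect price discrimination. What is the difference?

Perfect competition: P = MC = 63, so 82 − 5Q = 63 and Q = 3.8.
CS = ½·(82 − 63)·3.8 = 36.1.
With perfect price discrimination, output is the efficient level Q = 3.8 (where demand meets MC), but every buyer pays their willingness to pay: CS = 0 and PS = total surplus.
CS = 0.
Change in consumer surplus: 0 − 36.1 = −36.1.

Consumer surplus falls by 36.1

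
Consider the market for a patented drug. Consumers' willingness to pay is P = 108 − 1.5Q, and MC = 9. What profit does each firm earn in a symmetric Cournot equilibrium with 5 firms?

π_i = 181.5

In a 5-firm Cournot equilibrium, symmetry and the first-order condition give q = (108 − 9)/(9) = 11. So Q = 55 and P = 25.5.
Each firm's profit = (25.5 − 9)·11 = 181.5.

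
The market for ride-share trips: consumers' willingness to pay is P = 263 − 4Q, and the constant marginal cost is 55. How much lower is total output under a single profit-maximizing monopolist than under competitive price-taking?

Total output falls by 26

Under competition P = MC = 55, so Q = (263 − 55)/4 = 52.
A monopolist chooses Q where MR = MC. MR = 263 − 8Q; setting this equal to 55 gives Q = 26 and P = 159.
Change in total output: 26 − 52 = −26.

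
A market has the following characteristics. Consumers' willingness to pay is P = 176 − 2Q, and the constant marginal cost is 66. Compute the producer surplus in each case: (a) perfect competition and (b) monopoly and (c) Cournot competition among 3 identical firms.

Under competition P = MC = 66, so Q = (176 − 66)/2 = 55.
PS = (66 − 66)·55 = 0.
Monopoly sets MR = MC: 176 − 4Q = 66 ⇒ Q = 27.5, P = 176 − 2·27.5 = 121.
PS = (121 − 66)·27.5 = 1512.5.
In a 3-firm Cournot equilibrium, symmetry and the first-order condition give q = (176 − 66)/(8) = 13.75. So Q = 41.25 and P = 93.5.
PS = (93.5 − 66)·41.25 = 1134.375.

Competition: PS = 0; Monopoly: PS = 1512.5; Cournot: PS = 1134.375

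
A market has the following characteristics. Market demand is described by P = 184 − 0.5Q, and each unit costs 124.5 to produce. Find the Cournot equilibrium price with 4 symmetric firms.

P = 136.4

With 4 symmetric Cournot firms, each firm's FOC gives 184 − 2.5q = 124.5, so q = 23.8, Q = 4·23.8 = 95.2, and P = 136.4.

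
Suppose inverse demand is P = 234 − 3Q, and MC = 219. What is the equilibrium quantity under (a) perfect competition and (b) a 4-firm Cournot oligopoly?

Perfect competition: P = MC = 219, so 234 − 3Q = 219 and Q = 5.
With 4 symmetric Cournot firms, each firm's FOC gives 234 − 15q = 219, so q = 1, Q = 4·1 = 4, and P = 222.

Competition: Q = 5; Cournot: Q = 4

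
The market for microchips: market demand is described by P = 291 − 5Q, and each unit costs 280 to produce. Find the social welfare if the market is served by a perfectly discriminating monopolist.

With perfect price discrimination, output is the efficient level Q = 2.2 (where demand meets MC), but every buyer pays their willingness to pay: CS = 0 and PS = total surplus.
TS = 12.1 (equal to competitive TS).

TS = 12.1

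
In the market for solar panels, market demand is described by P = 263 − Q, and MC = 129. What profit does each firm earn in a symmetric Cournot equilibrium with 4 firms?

π_i = 718.24

With 4 symmetric Cournot firms, each firm's FOC gives 263 − 5q = 129, so q = 26.8, Q = 4·26.8 = 107.2, and P = 155.8.
Each firm's profit = (155.8 − 129)·26.8 = 718.24.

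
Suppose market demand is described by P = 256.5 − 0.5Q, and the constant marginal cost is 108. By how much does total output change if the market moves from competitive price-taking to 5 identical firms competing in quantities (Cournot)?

Q falls by 49.5

Perfect competition: P = MC = 108, so 256.5 − 0.5Q = 108 and Q = 297.
Cournot with 5 identical firms: the symmetric best-response condition is 256.5 − 3q = 108. Each firm produces q = 49.5, total output Q = 247.5, price P = 132.75.
Change in total output: 247.5 − 297 = −49.5.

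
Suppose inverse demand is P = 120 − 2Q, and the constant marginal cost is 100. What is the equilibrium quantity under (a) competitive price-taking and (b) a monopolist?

Under competition P = MC = 100, so Q = (120 − 100)/2 = 10.
Monopoly sets MR = MC: 120 − 4Q = 100 ⇒ Q = 5, P = 120 − 2·5 = 110.

Competition: Q = 10; Monopoly: Q = 5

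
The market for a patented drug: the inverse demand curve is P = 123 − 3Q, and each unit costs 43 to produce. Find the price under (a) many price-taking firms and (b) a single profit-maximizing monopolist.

Under competition P = MC = 43, so Q = (123 − 43)/3 = 80/3.
Monopoly sets MR = MC: 123 − 6Q = 43 ⇒ Q = 40/3, P = 123 − 3·40/3 = 83.

Competition: P = 43; Monopoly: P = 83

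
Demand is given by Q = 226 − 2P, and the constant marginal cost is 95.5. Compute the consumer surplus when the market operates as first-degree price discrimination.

Inverting demand: P = 113 − 0.5Q.
A perfectly discriminating monopolist sells every unit with P(Q) ≥ MC(Q), so output equals the competitive quantity Q = 35. Each buyer pays their reservation price, so CS = 0 and the firm captures all surplus.
CS = 0.

CS = 0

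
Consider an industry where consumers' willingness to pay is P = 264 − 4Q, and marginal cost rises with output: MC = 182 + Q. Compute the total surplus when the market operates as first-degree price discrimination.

TS = 672.4

Under first-degree price discrimination the firm charges each unit its demand price and produces up to where P = MC, i.e. Q = 16.4. Consumer surplus is zero; producer surplus equals total surplus.
TS = 672.4 (equal to competitive TS).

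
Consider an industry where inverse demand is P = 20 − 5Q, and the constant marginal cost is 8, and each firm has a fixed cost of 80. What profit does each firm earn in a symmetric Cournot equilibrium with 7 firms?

π_i = −79.55

Cournot with 7 identical firms: the symmetric best-response condition is 20 − 40q = 8. Each firm produces q = 0.3, total output Q = 2.1, price P = 9.5.
Each firm's profit = (9.5 − 8)·0.3 − 80 = −79.55.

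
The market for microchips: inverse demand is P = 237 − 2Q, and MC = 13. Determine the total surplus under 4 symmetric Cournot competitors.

In a 4-firm Cournot equilibrium, symmetry and the first-order condition give q = (237 − 13)/(10) = 22.4. So Q = 89.6 and P = 57.8.
CS = ½·(237 − 57.8)·89.6 = 8028.16; PS = (57.8 − 13)·89.6 = 4014.08; TS = 12042.24.

TS = 12042.24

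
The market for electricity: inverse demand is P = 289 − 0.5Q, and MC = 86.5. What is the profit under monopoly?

A monopolist chooses Q where MR = MC. MR = 289 − Q; setting this equal to 86.5 gives Q = 202.5 and P = 187.75.
Profit = (187.75 − 86.5)·202.5 = 20503.125.

Profit = 20503.125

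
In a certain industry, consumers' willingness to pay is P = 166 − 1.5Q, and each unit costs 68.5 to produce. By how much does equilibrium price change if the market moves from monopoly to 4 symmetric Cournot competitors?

P falls by 29.25

A monopolist chooses Q where MR = MC. MR = 166 − 3Q; setting this equal to 68.5 gives Q = 32.5 and P = 117.25.
Cournot with 4 identical firms: the symmetric best-response condition is 166 − 7.5q = 68.5. Each firm produces q = 13, total output Q = 52, price P = 88.
Change in equilibrium price: 88 − 117.25 = −29.25.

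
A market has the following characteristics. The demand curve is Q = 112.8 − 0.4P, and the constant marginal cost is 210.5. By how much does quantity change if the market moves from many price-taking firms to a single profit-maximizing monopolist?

Inverting demand: P = 282 − 2.5Q.
Competitive firms price at marginal cost: P = 210.5, giving Q = 28.6.
The monopolist equates marginal revenue to marginal cost: 282 − 5Q = 210.5, so Q = 14.3. From demand, P = 246.25.
Change in quantity: 14.3 − 28.6 = −14.3.

Q falls by 14.3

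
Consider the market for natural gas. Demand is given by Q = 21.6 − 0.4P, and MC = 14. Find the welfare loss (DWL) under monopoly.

Inverting demand: P = 54 − 2.5Q.
Perfect competition: P = MC = 14, so 54 − 2.5Q = 14 and Q = 16.
A monopolist chooses Q where MR = MC. MR = 54 − 5Q; setting this equal to 14 gives Q = 8 and P = 34.
DWL is the triangle between Q = 8 and Q = 16: ½·(16 − 8)·(34 − 14) = 80.

DWL = 80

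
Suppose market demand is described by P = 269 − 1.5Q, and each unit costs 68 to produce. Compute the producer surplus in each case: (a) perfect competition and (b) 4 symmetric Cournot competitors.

Under competition P = MC = 68, so Q = (269 − 68)/1.5 = 134.
PS = (68 − 68)·134 = 0.
In a 4-firm Cournot equilibrium, symmetry and the first-order condition give q = (269 − 68)/(7.5) = 26.8. So Q = 107.2 and P = 108.2.
PS = (108.2 − 68)·107.2 = 4309.44.

Competition: PS = 0; Cournot: PS = 4309.44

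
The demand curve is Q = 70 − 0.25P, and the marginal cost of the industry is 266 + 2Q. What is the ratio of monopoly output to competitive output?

Inverting demand: P = 280 − 4Q.
Monopoly sets MR = MC: 280 − 8Q = 266 + 2Q ⇒ Q = 1.4, P = 280 − 4·1.4 = 274.4.
Competitive equilibrium sets price equal to marginal cost: 280 − 4Q = 266 + 2Q, so Q = 7/3 and P = 812/3.
Ratio Q_m/Q_c = 1.4/(7/3) = 0.6.

Q_m/Q_c = 0.6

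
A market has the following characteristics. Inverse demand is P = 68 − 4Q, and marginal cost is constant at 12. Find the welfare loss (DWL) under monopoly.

DWL = 98

Under competition P = MC = 12, so Q = (68 − 12)/4 = 14.
A monopolist chooses Q where MR = MC. MR = 68 − 8Q; setting this equal to 12 gives Q = 7 and P = 40.
DWL is the triangle between Q = 7 and Q = 14: ½·(14 − 7)·(40 − 12) = 98.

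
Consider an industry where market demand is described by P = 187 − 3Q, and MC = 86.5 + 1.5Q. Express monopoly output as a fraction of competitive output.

Q_m/Q_c = 0.6

A monopolist chooses Q where MR = MC. MR = 187 − 6Q; setting this equal to 86.5 + 1.5Q gives Q = 13.4 and P = 146.8.
Competitive equilibrium sets price equal to marginal cost: 187 − 3Q = 86.5 + 1.5Q, so Q = 67/3 and P = 120.
Ratio Q_m/Q_c = 13.4/(67/3) = 0.6.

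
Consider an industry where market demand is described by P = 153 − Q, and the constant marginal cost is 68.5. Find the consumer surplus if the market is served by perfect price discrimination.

CS = 0

A perfectly discriminating monopolist sells every unit with P(Q) ≥ MC(Q), so output equals the competitive quantity Q = 84.5. Each buyer pays their reservation price, so CS = 0 and the firm captures all surplus.
CS = 0.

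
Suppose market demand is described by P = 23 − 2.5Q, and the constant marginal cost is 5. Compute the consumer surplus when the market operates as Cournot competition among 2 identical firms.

CS = 28.8

With 2 symmetric Cournot firms, each firm's FOC gives 23 − 7.5q = 5, so q = 2.4, Q = 2·2.4 = 4.8, and P = 11.
CS = ½·(23 − 11)·4.8 = 28.8.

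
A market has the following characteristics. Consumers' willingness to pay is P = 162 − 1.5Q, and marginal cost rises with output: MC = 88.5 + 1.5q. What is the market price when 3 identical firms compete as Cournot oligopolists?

P = 117.9

In a 3-firm Cournot equilibrium, symmetry and the first-order condition give q = (162 − 88.5)/(7.5) = 9.8. So Q = 29.4 and P = 117.9.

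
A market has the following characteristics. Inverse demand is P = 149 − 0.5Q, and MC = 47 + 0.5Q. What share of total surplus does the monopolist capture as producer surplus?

PS/TS = 0.75

The monopolist equates marginal revenue to marginal cost: 149 − Q = 47 + 0.5Q, so Q = 68. From demand, P = 115.
CS = ½·(149 − 115)·68 = 1156.
PS = P·Q − VC(Q) = 115·68 − (47·68 + ½·0.5·68²) = 3468.
Share captured = PS/TS = 3468/4624 = 0.75.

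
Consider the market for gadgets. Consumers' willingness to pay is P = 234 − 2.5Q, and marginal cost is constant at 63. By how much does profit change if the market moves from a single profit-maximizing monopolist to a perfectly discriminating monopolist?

π rises by 2924.1

The monopolist equates marginal revenue to marginal cost: 234 − 5Q = 63, so Q = 34.2. From demand, P = 148.5.
Profit = (148.5 − 63)·34.2 = 2924.1.
Under first-degree price discrimination the firm charges each unit its demand price and produces up to where P = MC, i.e. Q = 68.4. Consumer surplus is zero; producer surplus equals total surplus.
PS equals the full surplus area, 5848.2. Profit = 5848.2 = 5848.2.
Change in profit: 5848.2 − 2924.1 = 2924.1.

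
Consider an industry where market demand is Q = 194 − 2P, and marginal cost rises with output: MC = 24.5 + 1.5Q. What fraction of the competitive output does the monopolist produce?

Inverting demand: P = 97 − 0.5Q.
Monopoly sets MR = MC: 97 − Q = 24.5 + 1.5Q ⇒ Q = 29, P = 97 − 0.5·29 = 82.5.
Under competition P = MC: 97 − 0.5Q = 24.5 + 1.5Q ⇒ Q = 36.25, P = 78.875.
Ratio Q_m/Q_c = 29/36.25 = 0.8.

Q_m/Q_c = 0.8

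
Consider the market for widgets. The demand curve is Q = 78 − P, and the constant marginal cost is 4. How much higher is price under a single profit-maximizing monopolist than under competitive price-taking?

Inverting demand: P = 78 − Q.
Competitive firms price at marginal cost: P = 4, giving Q = 74.
Monopoly sets MR = MC: 78 − 2Q = 4 ⇒ Q = 37, P = 78 − 37 = 41.
Change in price: 41 − 4 = 37.

P rises by 37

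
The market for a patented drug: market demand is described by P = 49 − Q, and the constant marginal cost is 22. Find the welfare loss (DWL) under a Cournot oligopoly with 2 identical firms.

Perfect competition: P = MC = 22, so 49 − Q = 22 and Q = 27.
In a 2-firm Cournot equilibrium, symmetry and the first-order condition give q = (49 − 22)/(3) = 9. So Q = 18 and P = 31.
DWL is the triangle between Q = 18 and Q = 27: ½·(27 − 18)·(31 − 22) = 40.5.

DWL = 40.5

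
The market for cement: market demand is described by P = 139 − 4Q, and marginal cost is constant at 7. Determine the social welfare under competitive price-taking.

Perfect competition: P = MC = 7, so 139 − 4Q = 7 and Q = 33.
CS = ½·(139 − 7)·33 = 2178; PS = (7 − 7)·33 = 0; TS = 2178.

TS = 2178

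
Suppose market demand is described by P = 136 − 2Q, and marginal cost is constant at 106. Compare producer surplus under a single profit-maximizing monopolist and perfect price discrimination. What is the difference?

Monopoly sets MR = MC: 136 − 4Q = 106 ⇒ Q = 7.5, P = 136 − 2·7.5 = 121.
PS = (121 − 106)·7.5 = 112.5.
With perfect price discrimination, output is the efficient level Q = 15 (where demand meets MC), but every buyer pays their willingness to pay: CS = 0 and PS = total surplus.
PS = ½·(136 − 106)·15 = 225.
Change in producer surplus: 225 − 112.5 = 112.5.

Producer surplus rises by 112.5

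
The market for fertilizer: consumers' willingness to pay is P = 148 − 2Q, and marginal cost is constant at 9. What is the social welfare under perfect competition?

TS = 4830.25

Perfect competition: P = MC = 9, so 148 − 2Q = 9 and Q = 69.5.
CS = ½·(148 − 9)·69.5 = 4830.25; PS = (9 − 9)·69.5 = 0; TS = 4830.25.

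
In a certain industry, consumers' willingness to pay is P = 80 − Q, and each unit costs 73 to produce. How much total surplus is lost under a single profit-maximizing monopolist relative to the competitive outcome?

DWL = 6.125

Perfect competition: P = MC = 73, so 80 − Q = 73 and Q = 7.
A monopolist chooses Q where MR = MC. MR = 80 − 2Q; setting this equal to 73 gives Q = 3.5 and P = 76.5.
DWL is the triangle between Q = 3.5 and Q = 7: ½·(7 − 3.5)·(76.5 − 73) = 6.125.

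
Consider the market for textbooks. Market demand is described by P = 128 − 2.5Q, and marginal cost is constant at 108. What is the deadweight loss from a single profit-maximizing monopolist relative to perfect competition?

DWL = 20

Competitive firms price at marginal cost: P = 108, giving Q = 8.
The monopolist equates marginal revenue to marginal cost: 128 − 5Q = 108, so Q = 4. From demand, P = 118.
DWL is the triangle between Q = 4 and Q = 8: ½·(8 − 4)·(118 − 108) = 20.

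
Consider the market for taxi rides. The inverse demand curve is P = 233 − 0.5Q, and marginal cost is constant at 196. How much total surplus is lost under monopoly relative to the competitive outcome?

DWL = 342.25

Perfect competition: P = MC = 196, so 233 − 0.5Q = 196 and Q = 74.
A monopolist chooses Q where MR = MC. MR = 233 − Q; setting this equal to 196 gives Q = 37 and P = 214.5.
DWL is the triangle between Q = 37 and Q = 74: ½·(74 − 37)·(214.5 − 196) = 342.25.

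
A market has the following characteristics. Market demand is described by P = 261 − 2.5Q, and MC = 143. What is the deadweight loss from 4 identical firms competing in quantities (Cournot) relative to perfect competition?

DWL = 111.392

Competitive firms price at marginal cost: P = 143, giving Q = 47.2.
With 4 symmetric Cournot firms, each firm's FOC gives 261 − 12.5q = 143, so q = 9.44, Q = 4·9.44 = 37.76, and P = 166.6.
DWL is the triangle between Q = 37.76 and Q = 47.2: ½·(47.2 − 37.76)·(166.6 − 143) = 111.392.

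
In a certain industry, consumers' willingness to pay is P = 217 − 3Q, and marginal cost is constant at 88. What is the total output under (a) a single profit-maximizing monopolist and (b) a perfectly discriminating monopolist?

Monopoly: Q = 21.5; Perfect PD: Q = 43

A monopolist chooses Q where MR = MC. MR = 217 − 6Q; setting this equal to 88 gives Q = 21.5 and P = 152.5.
Under first-degree price discrimination the firm charges each unit its demand price and produces up to where P = MC, i.e. Q = 43. Consumer surplus is zero; producer surplus equals total surplus.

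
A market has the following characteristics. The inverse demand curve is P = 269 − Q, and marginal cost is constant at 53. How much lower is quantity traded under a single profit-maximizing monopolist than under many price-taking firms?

Under competition P = MC = 53, so Q = (269 − 53)/1 = 216.
Monopoly sets MR = MC: 269 − 2Q = 53 ⇒ Q = 108, P = 269 − 108 = 161.
Change in quantity traded: 108 − 216 = −108.

Q falls by 108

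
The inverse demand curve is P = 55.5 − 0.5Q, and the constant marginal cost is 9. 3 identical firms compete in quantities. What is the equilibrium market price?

P = 20.625

Cournot with 3 identical firms: the symmetric best-response condition is 55.5 − 2q = 9. Each firm produces q = 23.25, total output Q = 69.75, price P = 20.625.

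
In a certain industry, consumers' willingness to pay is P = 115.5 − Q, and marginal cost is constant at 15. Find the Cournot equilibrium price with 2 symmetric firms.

P = 48.5

In a 2-firm Cournot equilibrium, symmetry and the first-order condition give q = (115.5 − 15)/(3) = 33.5. So Q = 67 and P = 48.5.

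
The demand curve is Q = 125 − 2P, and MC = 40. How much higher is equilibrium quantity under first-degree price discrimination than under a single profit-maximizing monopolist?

Inverting demand: P = 62.5 − 0.5Q.
The monopolist equates marginal revenue to marginal cost: 62.5 − Q = 40, so Q = 22.5. From demand, P = 51.25.
A perfectly discriminating monopolist sells every unit with P(Q) ≥ MC(Q), so output equals the competitive quantity Q = 45. Each buyer pays their reservation price, so CS = 0 and the firm captures all surplus.
Change in equilibrium quantity: 45 − 22.5 = 22.5.

Q rises by 22.5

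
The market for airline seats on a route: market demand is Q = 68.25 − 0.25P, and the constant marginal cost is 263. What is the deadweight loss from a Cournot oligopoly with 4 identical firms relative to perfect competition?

Inverting demand: P = 273 − 4Q.
Competitive firms price at marginal cost: P = 263, giving Q = 2.5.
With 4 symmetric Cournot firms, each firm's FOC gives 273 − 20q = 263, so q = 0.5, Q = 4·0.5 = 2, and P = 265.
DWL is the triangle between Q = 2 and Q = 2.5: ½·(2.5 − 2)·(265 − 263) = 0.5.

DWL = 0.5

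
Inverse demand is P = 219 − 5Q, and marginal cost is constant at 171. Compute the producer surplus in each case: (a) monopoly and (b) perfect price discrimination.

Monopoly: PS = 115.2; Perfect PD: PS = 230.4

A monopolist chooses Q where MR = MC. MR = 219 − 10Q; setting this equal to 171 gives Q = 4.8 and P = 195.
PS = (195 − 171)·4.8 = 115.2.
A perfectly discriminating monopolist sells every unit with P(Q) ≥ MC(Q), so output equals the competitive quantity Q = 9.6. Each buyer pays their reservation price, so CS = 0 and the firm captures all surplus.
PS = ½·(219 − 171)·9.6 = 230.4.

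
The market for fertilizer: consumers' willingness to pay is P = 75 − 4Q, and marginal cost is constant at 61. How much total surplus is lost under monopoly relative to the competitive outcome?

DWL = 6.125

Perfect competition: P = MC = 61, so 75 − 4Q = 61 and Q = 3.5.
The monopolist equates marginal revenue to marginal cost: 75 − 8Q = 61, so Q = 1.75. From demand, P = 68.
DWL is the triangle between Q = 1.75 and Q = 3.5: ½·(3.5 − 1.75)·(68 − 61) = 6.125.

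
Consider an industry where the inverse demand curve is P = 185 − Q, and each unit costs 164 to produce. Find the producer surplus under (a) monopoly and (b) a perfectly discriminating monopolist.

The monopolist equates marginal revenue to marginal cost: 185 − 2Q = 164, so Q = 10.5. From demand, P = 174.5.
PS = (174.5 − 164)·10.5 = 110.25.
Under first-degree price discrimination the firm charges each unit its demand price and produces up to where P = MC, i.e. Q = 21. Consumer surplus is zero; producer surplus equals total surplus.
PS = ½·(185 − 164)·21 = 220.5.

Monopoly: PS = 110.25; Perfect PD: PS = 220.5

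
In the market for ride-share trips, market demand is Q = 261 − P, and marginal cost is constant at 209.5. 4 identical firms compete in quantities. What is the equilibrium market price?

Inverting demand: P = 261 − Q.
In a 4-firm Cournot equilibrium, symmetry and the first-order condition give q = (261 − 209.5)/(5) = 10.3. So Q = 41.2 and P = 219.8.

P = 219.8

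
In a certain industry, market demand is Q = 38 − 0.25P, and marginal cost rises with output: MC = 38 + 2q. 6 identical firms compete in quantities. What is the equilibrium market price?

P = 60.8

Inverting demand: P = 152 − 4Q.
In a 6-firm Cournot equilibrium, symmetry and the first-order condition give q = (152 − 38)/(30) = 3.8. So Q = 22.8 and P = 60.8.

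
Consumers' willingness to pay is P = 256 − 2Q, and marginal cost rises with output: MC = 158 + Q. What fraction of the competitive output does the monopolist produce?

Q_m/Q_c = 0.6

A monopolist chooses Q where MR = MC. MR = 256 − 4Q; setting this equal to 158 + Q gives Q = 19.6 and P = 216.8.
Under competition P = MC: 256 − 2Q = 158 + Q ⇒ Q = 98/3, P = 572/3.
Ratio Q_m/Q_c = 19.6/(98/3) = 0.6.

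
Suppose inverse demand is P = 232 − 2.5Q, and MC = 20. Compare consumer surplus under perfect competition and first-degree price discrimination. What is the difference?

CS falls by 8988.8

Perfect competition: P = MC = 20, so 232 − 2.5Q = 20 and Q = 84.8.
CS = ½·(232 − 20)·84.8 = 8988.8.
A perfectly discriminating monopolist sells every unit with P(Q) ≥ MC(Q), so output equals the competitive quantity Q = 84.8. Each buyer pays their reservation price, so CS = 0 and the firm captures all surplus.
CS = 0.
Change in consumer surplus: 0 − 8988.8 = −8988.8.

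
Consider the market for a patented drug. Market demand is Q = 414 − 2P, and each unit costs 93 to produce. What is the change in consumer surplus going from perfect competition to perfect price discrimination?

Inverting demand: P = 207 − 0.5Q.
Competitive firms price at marginal cost: P = 93, giving Q = 228.
CS = ½·(207 − 93)·228 = 12996.
A perfectly discriminating monopolist sells every unit with P(Q) ≥ MC(Q), so output equals the competitive quantity Q = 228. Each buyer pays their reservation price, so CS = 0 and the firm captures all surplus.
CS = 0.
Change in consumer surplus: 0 − 12996 = −12996.

CS falls by 12996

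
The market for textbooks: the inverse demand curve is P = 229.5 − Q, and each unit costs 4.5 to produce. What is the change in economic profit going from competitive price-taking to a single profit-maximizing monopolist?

Perfect competition: P = MC = 4.5, so 229.5 − Q = 4.5 and Q = 225.
Profit = (4.5 − 4.5)·225 = 0.
Monopoly sets MR = MC: 229.5 − 2Q = 4.5 ⇒ Q = 112.5, P = 229.5 − 112.5 = 117.
Profit = (117 − 4.5)·112.5 = 12656.25.
Change in economic profit: 12656.25 − 0 = 12656.25.

Economic profit rises by 12656.25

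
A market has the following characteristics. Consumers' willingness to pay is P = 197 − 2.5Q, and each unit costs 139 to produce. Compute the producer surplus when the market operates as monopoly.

Monopoly sets MR = MC: 197 − 5Q = 139 ⇒ Q = 11.6, P = 197 − 2.5·11.6 = 168.
PS = (168 − 139)·11.6 = 336.4.

PS = 336.4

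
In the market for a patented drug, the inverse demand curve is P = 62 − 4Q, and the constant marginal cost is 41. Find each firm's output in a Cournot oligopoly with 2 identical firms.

q_i = 1.75

Cournot with 2 identical firms: the symmetric best-response condition is 62 − 12q = 41. Each firm produces q = 1.75, total output Q = 3.5, price P = 48.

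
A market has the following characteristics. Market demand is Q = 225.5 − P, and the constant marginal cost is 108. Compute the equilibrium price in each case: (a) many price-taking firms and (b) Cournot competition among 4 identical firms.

Competition: P = 108; Cournot: P = 131.5

Inverting demand: P = 225.5 − Q.
Perfect competition: P = MC = 108, so 225.5 − Q = 108 and Q = 117.5.
Cournot with 4 identical firms: the symmetric best-response condition is 225.5 − 5q = 108. Each firm produces q = 23.5, total output Q = 94, price P = 131.5.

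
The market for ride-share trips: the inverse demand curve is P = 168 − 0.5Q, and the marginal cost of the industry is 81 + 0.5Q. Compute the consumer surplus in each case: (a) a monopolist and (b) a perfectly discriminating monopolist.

A monopolist chooses Q where MR = MC. MR = 168 − Q; setting this equal to 81 + 0.5Q gives Q = 58 and P = 139.
CS = ½·(168 − 139)·58 = 841.
A perfectly discriminating monopolist sells every unit with P(Q) ≥ MC(Q), so output equals the competitive quantity Q = 87. Each buyer pays their reservation price, so CS = 0 and the firm captures all surplus.
CS = 0.

Monopoly: CS = 841; Perfect PD: CS = 0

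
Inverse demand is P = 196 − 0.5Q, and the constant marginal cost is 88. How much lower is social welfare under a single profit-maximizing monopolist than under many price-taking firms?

Competitive firms price at marginal cost: P = 88, giving Q = 216.
CS = ½·(196 − 88)·216 = 11664; PS = (88 − 88)·216 = 0; TS = 11664.
A monopolist chooses Q where MR = MC. MR = 196 − Q; setting this equal to 88 gives Q = 108 and P = 142.
CS = ½·(196 − 142)·108 = 2916; PS = (142 − 88)·108 = 5832; TS = 8748.
Change in social welfare: 8748 − 11664 = −2916.

Social welfare falls by 2916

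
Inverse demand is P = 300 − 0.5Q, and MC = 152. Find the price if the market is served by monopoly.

Monopoly sets MR = MC: 300 − Q = 152 ⇒ Q = 148, P = 300 − 0.5·148 = 226.

P = 226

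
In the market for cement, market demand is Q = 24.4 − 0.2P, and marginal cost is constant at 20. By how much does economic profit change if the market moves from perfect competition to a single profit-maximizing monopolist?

Economic profit rises by 520.2

Inverting demand: P = 122 − 5Q.
Competitive firms price at marginal cost: P = 20, giving Q = 20.4.
Profit = (20 − 20)·20.4 = 0.
Monopoly sets MR = MC: 122 − 10Q = 20 ⇒ Q = 10.2, P = 122 − 5·10.2 = 71.
Profit = (71 − 20)·10.2 = 520.2.
Change in economic profit: 520.2 − 0 = 520.2.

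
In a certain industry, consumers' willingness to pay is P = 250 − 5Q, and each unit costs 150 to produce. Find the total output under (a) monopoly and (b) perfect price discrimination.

Monopoly: Q = 10; Perfect PD: Q = 20

Monopoly sets MR = MC: 250 − 10Q = 150 ⇒ Q = 10, P = 250 − 5·10 = 200.
Under first-degree price discrimination the firm charges each unit its demand price and produces up to where P = MC, i.e. Q = 20. Consumer surplus is zero; producer surplus equals total surplus.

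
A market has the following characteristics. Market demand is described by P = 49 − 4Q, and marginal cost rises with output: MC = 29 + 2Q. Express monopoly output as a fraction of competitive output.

Monopoly sets MR = MC: 49 − 8Q = 29 + 2Q ⇒ Q = 2, P = 49 − 4·2 = 41.
Competitive equilibrium sets price equal to marginal cost: 49 − 4Q = 29 + 2Q, so Q = 10/3 and P = 107/3.
Ratio Q_m/Q_c = 2/(10/3) = 0.6.

Q_m/Q_c = 0.6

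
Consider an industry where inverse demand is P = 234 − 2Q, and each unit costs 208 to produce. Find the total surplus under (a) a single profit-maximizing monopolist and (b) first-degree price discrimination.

The monopolist equates marginal revenue to marginal cost: 234 − 4Q = 208, so Q = 6.5. From demand, P = 221.
CS = ½·(234 − 221)·6.5 = 42.25; PS = (221 − 208)·6.5 = 84.5; TS = 126.75.
Under first-degree price discrimination the firm charges each unit its demand price and produces up to where P = MC, i.e. Q = 13. Consumer surplus is zero; producer surplus equals total surplus.
TS = 169 (equal to competitive TS).

Monopoly: TS = 126.75; Perfect PD: TS = 169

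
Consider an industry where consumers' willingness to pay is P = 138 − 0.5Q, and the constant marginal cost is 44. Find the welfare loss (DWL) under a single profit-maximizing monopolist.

DWL = 2209

Competitive firms price at marginal cost: P = 44, giving Q = 188.
Monopoly sets MR = MC: 138 − Q = 44 ⇒ Q = 94, P = 138 − 0.5·94 = 91.
DWL is the triangle between Q = 94 and Q = 188: ½·(188 − 94)·(91 − 44) = 2209.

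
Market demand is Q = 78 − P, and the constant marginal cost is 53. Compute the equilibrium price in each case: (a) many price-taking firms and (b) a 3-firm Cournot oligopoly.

Competition: P = 53; Cournot: P = 59.25

Inverting demand: P = 78 − Q.
Under competition P = MC = 53, so Q = (78 − 53)/1 = 25.
With 3 symmetric Cournot firms, each firm's FOC gives 78 − 4q = 53, so q = 6.25, Q = 3·6.25 = 18.75, and P = 59.25.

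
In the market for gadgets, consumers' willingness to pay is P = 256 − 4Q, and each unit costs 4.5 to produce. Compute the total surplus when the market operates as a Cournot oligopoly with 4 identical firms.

With 4 symmetric Cournot firms, each firm's FOC gives 256 − 20q = 4.5, so q = 12.575, Q = 4·12.575 = 50.3, and P = 54.8.
CS = ½·(256 − 54.8)·50.3 = 5060.18; PS = (54.8 − 4.5)·50.3 = 2530.09; TS = 7590.27.

TS = 7590.27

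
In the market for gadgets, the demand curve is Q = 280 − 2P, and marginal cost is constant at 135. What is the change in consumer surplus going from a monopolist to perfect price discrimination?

Consumer surplus falls by 6.25

Inverting demand: P = 140 − 0.5Q.
Monopoly sets MR = MC: 140 − Q = 135 ⇒ Q = 5, P = 140 − 0.5·5 = 137.5.
CS = ½·(140 − 137.5)·5 = 6.25.
With perfect price discrimination, output is the efficient level Q = 10 (where demand meets MC), but every buyer pays their willingness to pay: CS = 0 and PS = total surplus.
CS = 0.
Change in consumer surplus: 0 − 6.25 = −6.25.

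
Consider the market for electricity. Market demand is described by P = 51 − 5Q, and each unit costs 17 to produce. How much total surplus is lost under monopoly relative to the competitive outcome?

DWL = 28.9

Competitive firms price at marginal cost: P = 17, giving Q = 6.8.
A monopolist chooses Q where MR = MC. MR = 51 − 10Q; setting this equal to 17 gives Q = 3.4 and P = 34.
DWL is the triangle between Q = 3.4 and Q = 6.8: ½·(6.8 − 3.4)·(34 − 17) = 28.9.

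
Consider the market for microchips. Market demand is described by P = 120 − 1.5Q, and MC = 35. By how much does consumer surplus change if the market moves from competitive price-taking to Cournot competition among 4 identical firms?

CS falls by 867

Under competition P = MC = 35, so Q = (120 − 35)/1.5 = 170/3.
CS = ½·(120 − 35)·170/3 = 7225/3.
Cournot with 4 identical firms: the symmetric best-response condition is 120 − 7.5q = 35. Each firm produces q = 34/3, total output Q = 136/3, price P = 52.
CS = ½·(120 − 52)·136/3 = 4624/3.
Change in consumer surplus: 4624/3 − 7225/3 = −867.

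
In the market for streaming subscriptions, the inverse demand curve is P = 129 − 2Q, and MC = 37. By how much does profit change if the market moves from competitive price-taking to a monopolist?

Perfect competition: P = MC = 37, so 129 − 2Q = 37 and Q = 46.
Profit = (37 − 37)·46 = 0.
The monopolist equates marginal revenue to marginal cost: 129 − 4Q = 37, so Q = 23. From demand, P = 83.
Profit = (83 − 37)·23 = 1058.
Change in profit: 1058 − 0 = 1058.

π rises by 1058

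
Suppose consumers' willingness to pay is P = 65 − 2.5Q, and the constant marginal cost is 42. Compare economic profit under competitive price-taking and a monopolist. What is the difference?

π rises by 52.9

Perfect competition: P = MC = 42, so 65 − 2.5Q = 42 and Q = 9.2.
Profit = (42 − 42)·9.2 = 0.
The monopolist equates marginal revenue to marginal cost: 65 − 5Q = 42, so Q = 4.6. From demand, P = 53.5.
Profit = (53.5 − 42)·4.6 = 52.9.
Change in economic profit: 52.9 − 0 = 52.9.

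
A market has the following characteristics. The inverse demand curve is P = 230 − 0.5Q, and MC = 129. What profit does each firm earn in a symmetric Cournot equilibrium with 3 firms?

With 3 symmetric Cournot firms, each firm's FOC gives 230 − 2q = 129, so q = 50.5, Q = 3·50.5 = 151.5, and P = 154.25.
Each firm's profit = (154.25 − 129)·50.5 = 1275.125.

π_i = 1275.125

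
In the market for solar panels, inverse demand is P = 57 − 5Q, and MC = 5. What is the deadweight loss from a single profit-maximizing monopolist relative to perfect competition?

DWL = 67.6

Competitive firms price at marginal cost: P = 5, giving Q = 10.4.
The monopolist equates marginal revenue to marginal cost: 57 − 10Q = 5, so Q = 5.2. From demand, P = 31.
DWL is the triangle between Q = 5.2 and Q = 10.4: ½·(10.4 − 5.2)·(31 − 5) = 67.6.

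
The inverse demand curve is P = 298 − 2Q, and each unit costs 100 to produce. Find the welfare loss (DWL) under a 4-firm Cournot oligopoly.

DWL = 392.04

Under competition P = MC = 100, so Q = (298 − 100)/2 = 99.
With 4 symmetric Cournot firms, each firm's FOC gives 298 − 10q = 100, so q = 19.8, Q = 4·19.8 = 79.2, and P = 139.6.
DWL is the triangle between Q = 79.2 and Q = 99: ½·(99 − 79.2)·(139.6 − 100) = 392.04.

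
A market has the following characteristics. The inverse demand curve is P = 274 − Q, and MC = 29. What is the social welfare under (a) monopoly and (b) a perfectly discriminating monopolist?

Monopoly: TS = 22509.375; Perfect PD: TS = 30012.5

A monopolist chooses Q where MR = MC. MR = 274 − 2Q; setting this equal to 29 gives Q = 122.5 and P = 151.5.
CS = ½·(274 − 151.5)·122.5 = 7503.125; PS = (151.5 − 29)·122.5 = 15006.25; TS = 22509.375.
A perfectly discriminating monopolist sells every unit with P(Q) ≥ MC(Q), so output equals the competitive quantity Q = 245. Each buyer pays their reservation price, so CS = 0 and the firm captures all surplus.
TS = 30012.5 (equal to competitive TS).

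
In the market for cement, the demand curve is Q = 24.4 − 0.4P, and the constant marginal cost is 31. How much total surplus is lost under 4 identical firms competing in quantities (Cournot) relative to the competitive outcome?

Inverting demand: P = 61 − 2.5Q.
Competitive firms price at marginal cost: P = 31, giving Q = 12.
Cournot with 4 identical firms: the symmetric best-response condition is 61 − 12.5q = 31. Each firm produces q = 2.4, total output Q = 9.6, price P = 37.
DWL is the triangle between Q = 9.6 and Q = 12: ½·(12 − 9.6)·(37 − 31) = 7.2.

DWL = 7.2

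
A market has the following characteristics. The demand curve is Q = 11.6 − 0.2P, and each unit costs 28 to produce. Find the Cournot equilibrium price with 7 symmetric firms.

Inverting demand: P = 58 − 5Q.
Cournot with 7 identical firms: the symmetric best-response condition is 58 − 40q = 28. Each firm produces q = 0.75, total output Q = 5.25, price P = 31.75.

P = 31.75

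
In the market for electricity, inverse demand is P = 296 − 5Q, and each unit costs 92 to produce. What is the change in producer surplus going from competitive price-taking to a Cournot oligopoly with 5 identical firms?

Producer surplus rises by 1156

Competitive firms price at marginal cost: P = 92, giving Q = 40.8.
PS = (92 − 92)·40.8 = 0.
With 5 symmetric Cournot firms, each firm's FOC gives 296 − 30q = 92, so q = 6.8, Q = 5·6.8 = 34, and P = 126.
PS = (126 − 92)·34 = 1156.
Change in producer surplus: 1156 − 0 = 1156.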